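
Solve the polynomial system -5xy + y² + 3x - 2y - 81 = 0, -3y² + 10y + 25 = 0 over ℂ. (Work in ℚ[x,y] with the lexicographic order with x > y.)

{(337/51, -5/3), (-3, 5)}

Compute a lex Gröbner basis by Buchberger's algorithm.
f_1 = -5xy + 3x + y² - 2y - 81, LT = xy.
f_2 = -3y² + 10y + 25, LT = y².

S(f_1,f_2): lcm = xy². S = 41/15xy + 25/3x - ⅕y³ + ⅖y² + 81/5y.
  leading term xy: subtract (-41/75)·f_1 from 41/15xy + 25/3x - ⅕y³ + ⅖y² + 81/5y → 748/75x - ⅕y³ + 71/75y² + 1133/75y - 1107/25
  leading term x: no divisor's leading term divides it; move 748/75x to the remainder.
  leading term y³: subtract (1/15y)·f_2 from -⅕y³ + 71/75y² + 1133/75y - 1107/25 → 7/25y² + 336/25y - 1107/25
  leading term y²: subtract (-7/75)·f_2 from 7/25y² + 336/25y - 1107/25 → 1078/75y - 3146/75
  leading term y: no divisor's leading term divides it; move 1078/75y to the remainder.
  leading term 1: no divisor's leading term divides it; move -3146/75 to the remainder.
  remainder 748/75x + 1078/75y - 3146/75 ≠ 0; add h_3 = 748/75x + 1078/75y - 3146/75 to the basis.

S(f_1,h_3): lcm = xy. S = -⅗x - 279/170y² + 783/170y + 81/5.
  leading term x: subtract (-45/748)·h_3 from -⅗x - 279/170y² + 783/170y + 81/5 → -279/170y² + 93/17y + 465/34
  leading term y²: subtract (93/170)·f_2 from -279/170y² + 93/17y + 465/34 → 0
  remainder 0.

S(f_2,h_3): leading monomials are coprime, so the S-polynomial reduces to 0 (Buchberger's first criterion).
Every S-polynomial of the final basis reduces to 0, so we have a Gröbner basis.
Inter-reduce: drop elements whose leading term is divisible by another's, tail-reduce, and make monic.
Reduced Gröbner basis: {x + 49/34y - 143/34, y² - 10/3y - 25/3}.

A lex Gröbner basis eliminates variables successively. Here y² - 10/3y - 25/3 depends only on y, with roots {-5/3, 5}; lifting each root through the earlier basis elements recovers the full solutions.
  y = -5/3: the earlier basis element becomes x - 337/51 = 0, giving x = 337/51 — point (337/51, -5/3).
  y = 5: the earlier basis element becomes x + 3 = 0, giving x = -3 — point (-3, 5).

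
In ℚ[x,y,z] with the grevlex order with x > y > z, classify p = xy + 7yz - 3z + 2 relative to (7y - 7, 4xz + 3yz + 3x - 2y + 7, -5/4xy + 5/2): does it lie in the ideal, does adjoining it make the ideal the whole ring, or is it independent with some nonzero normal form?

xy + 7yz - 3z + 2 lies in I (it reduces to 0).

First compute the reduced Gröbner basis of I by Buchberger's algorithm.
f_1 = 7y - 7, LT = y.
f_2 = 4xz + 3yz + 3x - 2y + 7, LT = xz.
f_3 = -5/4xy + 5/2, LT = xy.

S(f_1,f_2): leading monomials are coprime, so the S-polynomial reduces to 0 (Buchberger's first criterion).
S(f_1,f_3): lcm = xy. S = -x + 2.
  leading term x: no divisor's leading term divides it; move -x to the remainder.
  leading term 1: no divisor's leading term divides it; move 2 to the remainder.
  remainder -x + 2 ≠ 0; add h_4 = -x + 2 to the basis.

S(f_2,f_3): lcm = xyz. S = ¾y²z + ¾xy - ½y² + 7/4y + 2z.
  leading term y²z: subtract (3/28yz)·f_1 from ¾y²z + ¾xy - ½y² + 7/4y + 2z → ¾xy - ½y² + ¾yz + 7/4y + 2z
  leading term xy: subtract (3/28x)·f_1 from ¾xy - ½y² + ¾yz + 7/4y + 2z → -½y² + ¾yz + ¾x + 7/4y + 2z
  leading term y²: subtract (-1/14y)·f_1 from -½y² + ¾yz + ¾x + 7/4y + 2z → ¾yz + ¾x + 5/4y + 2z
  leading term yz: subtract (3/28z)·f_1 from ¾yz + ¾x + 5/4y + 2z → ¾x + 5/4y + 11/4z
  leading term x: subtract (-¾)·h_4 from ¾x + 5/4y + 11/4z → 5/4y + 11/4z + 3/2
  leading term y: subtract (5/28)·f_1 from 5/4y + 11/4z + 3/2 → 11/4z + 11/4
  leading term z: no divisor's leading term divides it; move 11/4z to the remainder.
  leading term 1: no divisor's leading term divides it; move 11/4 to the remainder.
  remainder 11/4z + 11/4 ≠ 0; add h_5 = 11/4z + 11/4 to the basis.

S(f_1,h_4): leading monomials are coprime, so the S-polynomial reduces to 0 (Buchberger's first criterion).
S(f_2,h_4): lcm = xz. S = ¾yz + ¾x - ½y + 2z + 7/4.
  leading term yz: subtract (3/28z)·f_1 from ¾yz + ¾x - ½y + 2z + 7/4 → ¾x - ½y + 11/4z + 7/4
  leading term x: subtract (-¾)·h_4 from ¾x - ½y + 11/4z + 7/4 → -½y + 11/4z + 13/4
  leading term y: subtract (-1/14)·f_1 from -½y + 11/4z + 13/4 → 11/4z + 11/4
  leading term z: subtract (1)·h_5 from 11/4z + 11/4 → 0
  remainder 0.

S(f_3,h_4): lcm = xy. S = 2y - 2.
  leading term y: subtract (2/7)·f_1 from 2y - 2 → 0
  remainder 0.

S(f_1,h_5): leading monomials are coprime, so the S-polynomial reduces to 0 (Buchberger's first criterion).
S(f_2,h_5): lcm = xz. S = ¾yz - ¼x - ½y + 7/4.
  leading term yz: subtract (3/28z)·f_1 from ¾yz - ¼x - ½y + 7/4 → -¼x - ½y + ¾z + 7/4
  leading term x: subtract (¼)·h_4 from -¼x - ½y + ¾z + 7/4 → -½y + ¾z + 5/4
  leading term y: subtract (-1/14)·f_1 from -½y + ¾z + 5/4 → ¾z + ¾
  leading term z: subtract (3/11)·h_5 from ¾z + ¾ → 0
  remainder 0.

S(f_3,h_5): leading monomials are coprime, so the S-polynomial reduces to 0 (Buchberger's first criterion).
S(h_4,h_5): leading monomials are coprime, so the S-polynomial reduces to 0 (Buchberger's first criterion).
Every S-polynomial of the final basis reduces to 0, so we have a Gröbner basis.
Inter-reduce: drop elements whose leading term is divisible by another's, tail-reduce, and make monic.
Reduced Gröbner basis: {x - 2, y - 1, z + 1}.
Label its elements g_1 = x - 2, g_2 = y - 1, g_3 = z + 1.

Reduce p = xy + 7yz - 3z + 2 modulo G:
  leading term xy: subtract (y)·g_1 from xy + 7yz - 3z + 2 → 7yz + 2y - 3z + 2
  leading term yz: subtract (7z)·g_2 from 7yz + 2y - 3z + 2 → 2y + 4z + 2
  leading term y: subtract (2)·g_2 from 2y + 4z + 2 → 4z + 4
  leading term z: subtract (4)·g_3 from 4z + 4 → 0
  normal form = 0.
Since the normal form is 0, p ∈ I.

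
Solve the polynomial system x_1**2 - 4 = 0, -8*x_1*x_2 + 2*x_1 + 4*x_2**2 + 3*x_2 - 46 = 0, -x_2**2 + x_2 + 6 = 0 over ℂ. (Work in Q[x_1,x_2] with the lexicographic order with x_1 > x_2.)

{(2, -2)}

Compute a lex Gröbner basis by Buchberger's algorithm.
f_1 = x_1**2 - 4, LT = x_1**2.
f_2 = -8*x_1*x_2 + 2*x_1 + 4*x_2**2 + 3*x_2 - 46, LT = x_1*x_2.
f_3 = -x_2**2 + x_2 + 6, LT = x_2**2.

S(f_1,f_2): lcm = x_1**2*x_2. S = 1/4*x_1**2 + 1/2*x_1*x_2**2 + 3/8*x_1*x_2 - 23/4*x_1 - 4*x_2.
  leading term x_1**2: subtract (1/4)·f_1 from 1/4*x_1**2 + 1/2*x_1*x_2**2 + 3/8*x_1*x_2 - 23/4*x_1 - 4*x_2 → 1/2*x_1*x_2**2 + 3/8*x_1*x_2 - 23/4*x_1 - 4*x_2 + 1
  leading term x_1*x_2**2: subtract (-1/16*x_2)·f_2 from 1/2*x_1*x_2**2 + 3/8*x_1*x_2 - 23/4*x_1 - 4*x_2 + 1 → 1/2*x_1*x_2 - 23/4*x_1 + 1/4*x_2**3 + 3/16*x_2**2 - 55/8*x_2 + 1
  leading term x_1*x_2: subtract (-1/16)·f_2 from 1/2*x_1*x_2 - 23/4*x_1 + 1/4*x_2**3 + 3/16*x_2**2 - 55/8*x_2 + 1 → -45/8*x_1 + 1/4*x_2**3 + 7/16*x_2**2 - 107/16*x_2 - 15/8
  leading term x_1: no divisor's leading term divides it; move -45/8*x_1 to the remainder.
  leading term x_2**3: subtract (-1/4*x_2)·f_3 from 1/4*x_2**3 + 7/16*x_2**2 - 107/16*x_2 - 15/8 → 11/16*x_2**2 - 83/16*x_2 - 15/8
  leading term x_2**2: subtract (-11/16)·f_3 from 11/16*x_2**2 - 83/16*x_2 - 15/8 → -9/2*x_2 + 9/4
  leading term x_2: no divisor's leading term divides it; move -9/2*x_2 to the remainder.
  leading term 1: no divisor's leading term divides it; move 9/4 to the remainder.
  remainder -45/8*x_1 - 9/2*x_2 + 9/4 ≠ 0; add h_4 = -45/8*x_1 - 9/2*x_2 + 9/4 to the basis.

S(f_1,f_3): leading monomials are coprime, so the S-polynomial reduces to 0 (Buchberger's first criterion).
S(f_2,f_3): lcm = x_1*x_2**2. S = 3/4*x_1*x_2 + 6*x_1 - 1/2*x_2**3 - 3/8*x_2**2 + 23/4*x_2.
  leading term x_1*x_2: subtract (-3/32)·f_2 from 3/4*x_1*x_2 + 6*x_1 - 1/2*x_2**3 - 3/8*x_2**2 + 23/4*x_2 → 99/16*x_1 - 1/2*x_2**3 + 193/32*x_2 - 69/16
  leading term x_1: subtract (-11/10)·h_4 from 99/16*x_1 - 1/2*x_2**3 + 193/32*x_2 - 69/16 → -1/2*x_2**3 + 173/160*x_2 - 147/80
  leading term x_2**3: subtract (1/2*x_2)·f_3 from -1/2*x_2**3 + 173/160*x_2 - 147/80 → -1/2*x_2**2 - 307/160*x_2 - 147/80
  leading term x_2**2: subtract (1/2)·f_3 from -1/2*x_2**2 - 307/160*x_2 - 147/80 → -387/160*x_2 - 387/80
  leading term x_2: no divisor's leading term divides it; move -387/160*x_2 to the remainder.
  leading term 1: no divisor's leading term divides it; move -387/80 to the remainder.
  remainder -387/160*x_2 - 387/80 ≠ 0; add h_5 = -387/160*x_2 - 387/80 to the basis.

S(f_1,h_4): lcm = x_1**2. S = -4/5*x_1*x_2 + 2/5*x_1 - 4.
  leading term x_1*x_2: subtract (1/10)·f_2 from -4/5*x_1*x_2 + 2/5*x_1 - 4 → 1/5*x_1 - 2/5*x_2**2 - 3/10*x_2 + 3/5
  leading term x_1: subtract (-8/225)·h_4 from 1/5*x_1 - 2/5*x_2**2 - 3/10*x_2 + 3/5 → -2/5*x_2**2 - 23/50*x_2 + 17/25
  leading term x_2**2: subtract (2/5)·f_3 from -2/5*x_2**2 - 23/50*x_2 + 17/25 → -43/50*x_2 - 43/25
  leading term x_2: subtract (16/45)·h_5 from -43/50*x_2 - 43/25 → 0
  remainder 0.

S(f_2,h_4): lcm = x_1*x_2. S = -1/4*x_1 - 13/10*x_2**2 + 1/40*x_2 + 23/4.
  leading term x_1: subtract (2/45)·h_4 from -1/4*x_1 - 13/10*x_2**2 + 1/40*x_2 + 23/4 → -13/10*x_2**2 + 9/40*x_2 + 113/20
  leading term x_2**2: subtract (13/10)·f_3 from -13/10*x_2**2 + 9/40*x_2 + 113/20 → -43/40*x_2 - 43/20
  leading term x_2: subtract (4/9)·h_5 from -43/40*x_2 - 43/20 → 0
  remainder 0.

S(f_3,h_4): leading monomials are coprime, so the S-polynomial reduces to 0 (Buchberger's first criterion).
S(f_1,h_5): leading monomials are coprime, so the S-polynomial reduces to 0 (Buchberger's first criterion).
S(f_2,h_5): lcm = x_1*x_2. S = -9/4*x_1 - 1/2*x_2**2 - 3/8*x_2 + 23/4.
  leading term x_1: subtract (2/5)·h_4 from -9/4*x_1 - 1/2*x_2**2 - 3/8*x_2 + 23/4 → -1/2*x_2**2 + 57/40*x_2 + 97/20
  leading term x_2**2: subtract (1/2)·f_3 from -1/2*x_2**2 + 57/40*x_2 + 97/20 → 37/40*x_2 + 37/20
  leading term x_2: subtract (-148/387)·h_5 from 37/40*x_2 + 37/20 → 0
  remainder 0.

S(f_3,h_5): lcm = x_2**2. S = -3*x_2 - 6.
  leading term x_2: subtract (160/129)·h_5 from -3*x_2 - 6 → 0
  remainder 0.

S(h_4,h_5): leading monomials are coprime, so the S-polynomial reduces to 0 (Buchberger's first criterion).
Every S-polynomial of the final basis reduces to 0, so we have a Gröbner basis.
Inter-reduce: drop elements whose leading term is divisible by another's, tail-reduce, and make monic.
Reduced Gröbner basis: {x_1 - 2, x_2 + 2}.

From the last basis element, x_2 + 2 = 0, so x_2 takes values in {-2}. Each choice, substituted upward through the basis, yields the corresponding point(s) of the solution set.
  x_2 = -2: the earlier basis element becomes x_1 - 2 = 0, giving x_1 = 2 — point (2, -2).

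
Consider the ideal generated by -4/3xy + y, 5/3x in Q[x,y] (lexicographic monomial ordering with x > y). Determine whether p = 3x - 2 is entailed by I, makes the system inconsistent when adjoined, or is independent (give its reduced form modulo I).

Adjoining 3x - 2 makes the ideal the whole ring: the system is inconsistent.

First compute the reduced Gröbner basis of I by Buchberger's algorithm.
f_1 = -4/3xy + y, LT = xy.
f_2 = 5/3x, LT = x.

S(f_1,f_2): lcm = xy. S = -3/4y.
  reduce S modulo (f_1, f_2):
  remainder -3/4y ≠ 0; add h_3 = -3/4y to the basis.

The other S-polynomials (S(f_1,h_3), S(f_2,h_3)) all reduce to 0 modulo the current basis, so we have a Gröbner basis.
Inter-reduce: drop elements whose leading term is divisible by another's, tail-reduce, and make monic.
Reduced Gröbner basis: {x, y}.
Label its elements g_1 = x, g_2 = y.

Reduce p = 3x - 2 modulo G:
  leading term x: subtract (3)·g_1 from 3x - 2 → -2
  leading term 1: no divisor's leading term divides it; move -2 to the remainder.
  normal form = -2.
The normal form is nonzero, so p ∉ I. Since p minus its normal form lies in I, I + (p) = I + (r) where r = -2; decide whether this ideal is the whole ring.
Here r = -2 is a nonzero constant, hence a unit: 1 ∈ I + (p), the Gröbner basis of I + (p) is {1}, and the enlarged system has no common solution — adjoining p is inconsistent.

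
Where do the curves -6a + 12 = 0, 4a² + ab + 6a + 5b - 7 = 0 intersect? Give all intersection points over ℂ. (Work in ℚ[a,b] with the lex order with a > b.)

{(2, -3)}

Compute a lex Gröbner basis by Buchberger's algorithm.
f_1 = -6a + 12, LT = a.
f_2 = 4a² + ab + 6a + 5b - 7, LT = a².

S(f_1,f_2): lcm = a². S = -¼ab - 7/2a - 5/4b + 7/4.
  leading term ab: subtract (1/24b)·f_1 from -¼ab - 7/2a - 5/4b + 7/4 → -7/2a - 7/4b + 7/4
  leading term a: subtract (7/12)·f_1 from -7/2a - 7/4b + 7/4 → -7/4b - 21/4
  leading term b: no divisor's leading term divides it; move -7/4b to the remainder.
  leading term 1: no divisor's leading term divides it; move -21/4 to the remainder.
  remainder -7/4b - 21/4 ≠ 0; add h_3 = -7/4b - 21/4 to the basis.

The other S-polynomials (S(f_1,h_3), S(f_2,h_3)) all reduce to 0 modulo the current basis, so we have a Gröbner basis.
Inter-reduce: drop elements whose leading term is divisible by another's, tail-reduce, and make monic.
Reduced Gröbner basis: {a - 2, b + 3}.

Elimination: the polynomial b + 3 lies in the elimination ideal for b, so b ∈ {-3}. For each such b, the remaining basis elements (now univariate) give the rest of the solution.
  b = -3: the earlier basis element becomes a - 2 = 0, giving a = 2 — point (2, -3).
Check: every point annihilates each of the original generators.
This is the nonlinear analogue of row-reducing a linear system.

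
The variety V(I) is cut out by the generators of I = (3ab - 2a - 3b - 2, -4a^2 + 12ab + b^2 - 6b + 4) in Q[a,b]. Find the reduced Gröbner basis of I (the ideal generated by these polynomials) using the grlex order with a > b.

G = {b^3 + 16/3b^2 - 16/3a + 12b - 16/3, a^2 - 1/4b^2 - 2a - 3/2b - 3, ab - 2/3a - b - 2/3}

f_1 = 3ab - 2a - 3b - 2, LT = ab.
f_2 = -4a^2 + 12ab + b^2 - 6b + 4, LT = a^2.

S(f_1,f_2): lcm = a^2b. S = 3ab^2 + 1/4b^3 - 2/3a^2 - ab - 3/2b^2 - 2/3a + b.
  leading term ab^2: subtract (b)·f_1 from 3ab^2 + 1/4b^3 - 2/3a^2 - ab - 3/2b^2 - 2/3a + b → 1/4b^3 - 2/3a^2 + ab + 3/2b^2 - 2/3a + 3b
  leading term b^3: no divisor's leading term divides it; move 1/4b^3 to the remainder.
  leading term a^2: subtract (1/6)·f_2 from -2/3a^2 + ab + 3/2b^2 - 2/3a + 3b → -ab + 4/3b^2 - 2/3a + 4b - 2/3
  leading term ab: subtract (-1/3)·f_1 from -ab + 4/3b^2 - 2/3a + 4b - 2/3 → 4/3b^2 - 4/3a + 3b - 4/3
  leading term b^2: no divisor's leading term divides it; move 4/3b^2 to the remainder.
  leading term a: no divisor's leading term divides it; move -4/3a to the remainder.
  leading term b: no divisor's leading term divides it; move 3b to the remainder.
  leading term 1: no divisor's leading term divides it; move -4/3 to the remainder.
  remainder 1/4b^3 + 4/3b^2 - 4/3a + 3b - 4/3 ≠ 0; add g_3 = 1/4b^3 + 4/3b^2 - 4/3a + 3b - 4/3 to the basis.

S(f_1,g_3): lcm = ab^3. S = -6ab^2 - b^3 + 16/3a^2 - 12ab - 2/3b^2 + 16/3a.
  leading term ab^2: subtract (-2b)·f_1 from -6ab^2 - b^3 + 16/3a^2 - 12ab - 2/3b^2 + 16/3a → -b^3 + 16/3a^2 - 16ab - 20/3b^2 + 16/3a - 4b
  leading term b^3: subtract (-4)·g_3 from -b^3 + 16/3a^2 - 16ab - 20/3b^2 + 16/3a - 4b → 16/3a^2 - 16ab - 4/3b^2 + 8b - 16/3
  leading term a^2: subtract (-4/3)·f_2 from 16/3a^2 - 16ab - 4/3b^2 + 8b - 16/3 → 0
  remainder 0.

S(f_2,g_3): leading monomials are coprime, so the S-polynomial reduces to 0 (Buchberger's first criterion).
Every S-polynomial of the final basis reduces to 0, so we have a Gröbner basis.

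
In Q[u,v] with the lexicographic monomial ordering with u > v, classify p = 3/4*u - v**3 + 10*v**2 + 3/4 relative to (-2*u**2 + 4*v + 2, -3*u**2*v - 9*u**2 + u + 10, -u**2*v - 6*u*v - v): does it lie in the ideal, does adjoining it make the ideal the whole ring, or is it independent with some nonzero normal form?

First compute the reduced Gröbner basis of I by Buchberger's algorithm.
f_1 = -2*u**2 + 4*v + 2, LT = u**2.
f_2 = -3*u**2*v - 9*u**2 + u + 10, LT = u**2*v.
f_3 = -u**2*v - 6*u*v - v, LT = u**2*v.

S(f_1,f_2): lcm = u**2*v. S = -3*u**2 + 1/3*u - 2*v**2 - v + 10/3.
  leading term u**2: subtract (3/2)·f_1 from -3*u**2 + 1/3*u - 2*v**2 - v + 10/3 → 1/3*u - 2*v**2 - 7*v + 1/3
  leading term u: no divisor's leading term divides it; move 1/3*u to the remainder.
  leading term v**2: no divisor's leading term divides it; move -2*v**2 to the remainder.
  leading term v: no divisor's leading term divides it; move -7*v to the remainder.
  leading term 1: no divisor's leading term divides it; move 1/3 to the remainder.
  remainder 1/3*u - 2*v**2 - 7*v + 1/3 ≠ 0; add h_4 = 1/3*u - 2*v**2 - 7*v + 1/3 to the basis.

S(f_1,f_3): lcm = u**2*v. S = -6*u*v - 2*v**2 - 2*v.
  leading term u*v: subtract (-18*v)·h_4 from -6*u*v - 2*v**2 - 2*v → -36*v**3 - 128*v**2 + 4*v
  leading term v**3: no divisor's leading term divides it; move -36*v**3 to the remainder.
  leading term v**2: no divisor's leading term divides it; move -128*v**2 to the remainder.
  leading term v: no divisor's leading term divides it; move 4*v to the remainder.
  remainder -36*v**3 - 128*v**2 + 4*v ≠ 0; add h_5 = -36*v**3 - 128*v**2 + 4*v to the basis.

S(f_1,h_4): lcm = u**2. S = 6*u*v**2 + 21*u*v - u - 2*v - 1.
  leading term u*v**2: subtract (18*v**2)·h_4 from 6*u*v**2 + 21*u*v - u - 2*v - 1 → 21*u*v - u + 36*v**4 + 126*v**3 - 6*v**2 - 2*v - 1
  leading term u*v: subtract (63*v)·h_4 from 21*u*v - u + 36*v**4 + 126*v**3 - 6*v**2 - 2*v - 1 → -u + 36*v**4 + 252*v**3 + 435*v**2 - 23*v - 1
  leading term u: subtract (-3)·h_4 from -u + 36*v**4 + 252*v**3 + 435*v**2 - 23*v - 1 → 36*v**4 + 252*v**3 + 429*v**2 - 44*v
  leading term v**4: subtract (-v)·h_5 from 36*v**4 + 252*v**3 + 429*v**2 - 44*v → 124*v**3 + 433*v**2 - 44*v
  leading term v**3: subtract (-31/9)·h_5 from 124*v**3 + 433*v**2 - 44*v → -71/9*v**2 - 272/9*v
  leading term v**2: no divisor's leading term divides it; move -71/9*v**2 to the remainder.
  leading term v: no divisor's leading term divides it; move -272/9*v to the remainder.
  remainder -71/9*v**2 - 272/9*v ≠ 0; add h_6 = -71/9*v**2 - 272/9*v to the basis.

S(f_2,h_4): lcm = u**2*v. S = 3*u**2 + 6*u*v**3 + 21*u*v**2 - u*v - 1/3*u - 10/3.
  leading term u**2: subtract (-3/2)·f_1 from 3*u**2 + 6*u*v**3 + 21*u*v**2 - u*v - 1/3*u - 10/3 → 6*u*v**3 + 21*u*v**2 - u*v - 1/3*u + 6*v - 1/3
  leading term u*v**3: subtract (18*v**3)·h_4 from 6*u*v**3 + 21*u*v**2 - u*v - 1/3*u + 6*v - 1/3 → 21*u*v**2 - u*v - 1/3*u + 36*v**5 + 126*v**4 - 6*v**3 + 6*v - 1/3
  leading term u*v**2: subtract (63*v**2)·h_4 from 21*u*v**2 - u*v - 1/3*u + 36*v**5 + 126*v**4 - 6*v**3 + 6*v - 1/3 → -u*v - 1/3*u + 36*v**5 + 252*v**4 + 435*v**3 - 21*v**2 + 6*v - 1/3
  leading term u*v: subtract (-3*v)·h_4 from -u*v - 1/3*u + 36*v**5 + 252*v**4 + 435*v**3 - 21*v**2 + 6*v - 1/3 → -1/3*u + 36*v**5 + 252*v**4 + 429*v**3 - 42*v**2 + 7*v - 1/3
  leading term u: subtract (-1)·h_4 from -1/3*u + 36*v**5 + 252*v**4 + 429*v**3 - 42*v**2 + 7*v - 1/3 → 36*v**5 + 252*v**4 + 429*v**3 - 44*v**2
  leading term v**5: subtract (-v**2)·h_5 from 36*v**5 + 252*v**4 + 429*v**3 - 44*v**2 → 124*v**4 + 433*v**3 - 44*v**2
  leading term v**4: subtract (-31/9*v)·h_5 from 124*v**4 + 433*v**3 - 44*v**2 → -71/9*v**3 - 272/9*v**2
  leading term v**3: subtract (71/324)·h_5 from -71/9*v**3 - 272/9*v**2 → -176/81*v**2 - 71/81*v
  leading term v**2: subtract (176/639)·h_6 from -176/81*v**2 - 71/81*v → 4759/639*v
  leading term v: no divisor's leading term divides it; move 4759/639*v to the remainder.
  remainder 4759/639*v ≠ 0; add h_7 = 4759/639*v to the basis.

The other S-polynomials (S(f_2,f_3), S(f_3,h_4), S(f_1,h_5), S(f_2,h_5), S(f_3,h_5), S(h_4,h_5), S(f_1,h_6), S(f_2,h_6), S(f_3,h_6), S(h_4,h_6), S(h_5,h_6), S(f_1,h_7), S(f_2,h_7), S(f_3,h_7), S(h_4,h_7), S(h_5,h_7), S(h_6,h_7)) all reduce to 0 modulo the current basis, so we have a Gröbner basis.
Inter-reduce: drop elements whose leading term is divisible by another's, tail-reduce, and make monic.
Reduced Gröbner basis: {u + 1, v}.
Label its elements g_1 = u + 1, g_2 = v.

Reduce p = 3/4*u - v**3 + 10*v**2 + 3/4 modulo G:
  leading term u: subtract (3/4)·g_1 from 3/4*u - v**3 + 10*v**2 + 3/4 → -v**3 + 10*v**2
  leading term v**3: subtract (-v**2)·g_2 from -v**3 + 10*v**2 → 10*v**2
  leading term v**2: subtract (10*v)·g_2 from 10*v**2 → 0
  normal form = 0.
Since the normal form is 0, p ∈ I.

3/4*u - v**3 + 10*v**2 + 3/4 lies in I (it reduces to 0).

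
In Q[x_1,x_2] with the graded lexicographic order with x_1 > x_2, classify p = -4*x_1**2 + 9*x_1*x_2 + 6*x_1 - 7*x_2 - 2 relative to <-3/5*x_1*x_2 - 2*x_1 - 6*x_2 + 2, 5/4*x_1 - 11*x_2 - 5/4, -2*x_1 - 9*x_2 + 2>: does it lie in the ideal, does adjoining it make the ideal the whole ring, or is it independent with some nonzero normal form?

-4*x_1**2 + 9*x_1*x_2 + 6*x_1 - 7*x_2 - 2 lies in I (it reduces to 0).

First compute the reduced Gröbner basis of I by Buchberger's algorithm.
f_1 = -3/5*x_1*x_2 - 2*x_1 - 6*x_2 + 2, LT = x_1*x_2.
f_2 = 5/4*x_1 - 11*x_2 - 5/4, LT = x_1.
f_3 = -2*x_1 - 9*x_2 + 2, LT = x_1.

S(f_1,f_2): lcm = x_1*x_2. S = 44/5*x_2**2 + 10/3*x_1 + 11*x_2 - 10/3.
  leading term x_2**2: no divisor's leading term divides it; move 44/5*x_2**2 to the remainder.
  leading term x_1: subtract (8/3)·f_2 from 10/3*x_1 + 11*x_2 - 10/3 → 121/3*x_2
  leading term x_2: no divisor's leading term divides it; move 121/3*x_2 to the remainder.
  remainder 44/5*x_2**2 + 121/3*x_2 ≠ 0; add h_4 = 44/5*x_2**2 + 121/3*x_2 to the basis.

S(f_1,f_3): lcm = x_1*x_2. S = -9/2*x_2**2 + 10/3*x_1 + 11*x_2 - 10/3.
  leading term x_2**2: subtract (-45/88)·h_4 from -9/2*x_2**2 + 10/3*x_1 + 11*x_2 - 10/3 → 10/3*x_1 + 253/8*x_2 - 10/3
  leading term x_1: subtract (8/3)·f_2 from 10/3*x_1 + 253/8*x_2 - 10/3 → 1463/24*x_2
  leading term x_2: no divisor's leading term divides it; move 1463/24*x_2 to the remainder.
  remainder 1463/24*x_2 ≠ 0; add h_5 = 1463/24*x_2 to the basis.

The other S-polynomials (S(f_2,f_3), S(f_1,h_4), S(f_2,h_4), S(f_3,h_4), S(f_1,h_5), S(f_2,h_5), S(f_3,h_5), S(h_4,h_5)) all reduce to 0 modulo the current basis, so we have a Gröbner basis.
Inter-reduce: drop elements whose leading term is divisible by another's, tail-reduce, and make monic.
Reduced Gröbner basis: {x_1 - 1, x_2}.
Label its elements g_1 = x_1 - 1, g_2 = x_2.

Reduce p = -4*x_1**2 + 9*x_1*x_2 + 6*x_1 - 7*x_2 - 2 modulo G:
  leading term x_1**2: subtract (-4*x_1)·g_1 from -4*x_1**2 + 9*x_1*x_2 + 6*x_1 - 7*x_2 - 2 → 9*x_1*x_2 + 2*x_1 - 7*x_2 - 2
  leading term x_1*x_2: subtract (9*x_2)·g_1 from 9*x_1*x_2 + 2*x_1 - 7*x_2 - 2 → 2*x_1 + 2*x_2 - 2
  leading term x_1: subtract (2)·g_1 from 2*x_1 + 2*x_2 - 2 → 2*x_2
  leading term x_2: subtract (2)·g_2 from 2*x_2 → 0
  normal form = 0.
Since the normal form is 0, p ∈ I.

The remainder on division by a Gröbner basis is unique — it is the normal form.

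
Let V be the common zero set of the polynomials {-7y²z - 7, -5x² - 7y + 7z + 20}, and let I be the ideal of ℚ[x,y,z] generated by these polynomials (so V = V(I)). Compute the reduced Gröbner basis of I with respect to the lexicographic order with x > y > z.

G = {x² + 7/5y - 7/5z - 4, y²z + 1}

f_1 = -7y²z - 7, LT = y²z.
f_2 = -5x² - 7y + 7z + 20, LT = x².

S(f_1,f_2): leading monomials are coprime, so the S-polynomial reduces to 0 (Buchberger's first criterion).
Every S-polynomial of the final basis reduces to 0, so we have a Gröbner basis.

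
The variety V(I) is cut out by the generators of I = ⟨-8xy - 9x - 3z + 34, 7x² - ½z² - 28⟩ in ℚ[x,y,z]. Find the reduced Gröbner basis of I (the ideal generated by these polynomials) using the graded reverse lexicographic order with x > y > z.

G = {yz² + 21/4xz + 9/8z² - 119/2x + 56y + 63, x² - 1/14z² - 4, xy + 9/8x + ⅜z - 17/4}

The reduced Gröbner basis is the canonical form of the ideal for this ordering.

f_1 = -8xy - 9x - 3z + 34, LT = xy.
f_2 = 7x² - ½z² - 28, LT = x².

S(f_1,f_2): lcm = x²y. S = 1/14yz² + 9/8x² + ⅜xz - 17/4x + 4y.
  leading term yz²: no divisor's leading term divides it; move 1/14yz² to the remainder.
  leading term x²: subtract (9/56)·f_2 from 9/8x² + ⅜xz - 17/4x + 4y → ⅜xz + 9/112z² - 17/4x + 4y + 9/2
  leading term xz: no divisor's leading term divides it; move ⅜xz to the remainder.
  leading term z²: no divisor's leading term divides it; move 9/112z² to the remainder.
  leading term x: no divisor's leading term divides it; move -17/4x to the remainder.
  leading term y: no divisor's leading term divides it; move 4y to the remainder.
  leading term 1: no divisor's leading term divides it; move 9/2 to the remainder.
  remainder 1/14yz² + ⅜xz + 9/112z² - 17/4x + 4y + 9/2 ≠ 0; add g_3 = 1/14yz² + ⅜xz + 9/112z² - 17/4x + 4y + 9/2 to the basis.

The other S-polynomials (S(f_1,g_3), S(f_2,g_3)) all reduce to 0 modulo the current basis, so we have a Gröbner basis.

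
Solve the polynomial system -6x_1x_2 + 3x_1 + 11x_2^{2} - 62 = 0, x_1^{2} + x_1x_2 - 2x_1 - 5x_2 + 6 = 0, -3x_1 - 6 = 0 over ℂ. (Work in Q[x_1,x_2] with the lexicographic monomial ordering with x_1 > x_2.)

Compute a lex Gröbner basis by Buchberger's algorithm.
f_1 = -6x_1x_2 + 3x_1 + 11x_2^{2} - 62, LT = x_1x_2.
f_2 = x_1^{2} + x_1x_2 - 2x_1 - 5x_2 + 6, LT = x_1^{2}.
f_3 = -3x_1 - 6, LT = x_1.

S(f_1,f_2): lcm = x_1^{2}x_2. S = -\tfrac{1}{2}x_1^{2} - \tfrac{17}{6}x_1x_2^{2} + 2x_1x_2 + \tfrac{31}{3}x_1 + 5x_2^{2} - 6x_2.
  reduce S modulo (f_1, f_2, f_3):
  remainder -\tfrac{187}{36}x_2^{3} + \tfrac{503}{72}x_2^{2} + \tfrac{187}{9}x_2 - \tfrac{503}{18} ≠ 0; add h_4 = -\tfrac{187}{36}x_2^{3} + \tfrac{503}{72}x_2^{2} + \tfrac{187}{9}x_2 - \tfrac{503}{18} to the basis.

S(f_1,f_3): lcm = x_1x_2. S = -\tfrac{1}{2}x_1 - \tfrac{11}{6}x_2^{2} - 2x_2 + \tfrac{31}{3}.
  reduce S modulo (f_1, f_2, f_3, h_4):
  remainder -\tfrac{11}{6}x_2^{2} - 2x_2 + \tfrac{34}{3} ≠ 0; add h_5 = -\tfrac{11}{6}x_2^{2} - 2x_2 + \tfrac{34}{3} to the basis.

S(f_2,f_3): lcm = x_1^{2}. S = x_1x_2 - 4x_1 - 5x_2 + 6.
  reduce S modulo (f_1, f_2, f_3, h_4, h_5):
  remainder -7x_2 + 14 ≠ 0; add h_6 = -7x_2 + 14 to the basis.

The other S-polynomials (S(f_1,h_4), S(f_2,h_4), S(f_3,h_4), S(f_1,h_5), S(f_2,h_5), S(f_3,h_5), S(h_4,h_5), S(f_1,h_6), S(f_2,h_6), S(f_3,h_6), S(h_4,h_6), S(h_5,h_6)) all reduce to 0 modulo the current basis, so we have a Gröbner basis.
Inter-reduce: drop elements whose leading term is divisible by another's, tail-reduce, and make monic.
Reduced Gröbner basis: {x_1 + 2, x_2 - 2}.

Elimination: the polynomial x_2 - 2 lies in the elimination ideal for x_2, so x_2 ∈ {2}. For each such x_2, the remaining basis elements (now univariate) give the rest of the solution.
  x_2 = 2: the earlier basis element becomes x_1 + 2 = 0, giving x_1 = -2 — point (-2, 2).
A lex Gröbner basis triangularizes the system, enabling back-substitution.

{(-2, 2)}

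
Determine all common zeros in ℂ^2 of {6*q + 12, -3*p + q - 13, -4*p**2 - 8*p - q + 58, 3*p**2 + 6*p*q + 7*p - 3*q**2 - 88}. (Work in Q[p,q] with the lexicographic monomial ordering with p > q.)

{(-5, -2)}

Compute a lex Gröbner basis by Buchberger's algorithm.
f_1 = 6*q + 12, LT = q.
f_2 = -3*p + q - 13, LT = p.
f_3 = -4*p**2 - 8*p - q + 58, LT = p**2.
f_4 = 3*p**2 + 6*p*q + 7*p - 3*q**2 - 88, LT = p**2.

The S-polynomials (S(f_1,f_2), S(f_1,f_3), S(f_1,f_4), S(f_2,f_3), S(f_2,f_4), S(f_3,f_4)) all reduce to 0 modulo the current basis, so we have a Gröbner basis.
Inter-reduce: drop elements whose leading term is divisible by another's, tail-reduce, and make monic.
Reduced Gröbner basis: {p + 5, q + 2}.

The lex basis is triangular: the last element involves only q. Solving q + 2 = 0 gives q ∈ {-2}; substituting each value into the earlier elements determines the remaining variables.
  q = -2: the earlier basis element becomes p + 5 = 0, giving p = -5 — point (-5, -2).
Zero-dimensionality of the ideal guarantees finitely many solutions over ℂ.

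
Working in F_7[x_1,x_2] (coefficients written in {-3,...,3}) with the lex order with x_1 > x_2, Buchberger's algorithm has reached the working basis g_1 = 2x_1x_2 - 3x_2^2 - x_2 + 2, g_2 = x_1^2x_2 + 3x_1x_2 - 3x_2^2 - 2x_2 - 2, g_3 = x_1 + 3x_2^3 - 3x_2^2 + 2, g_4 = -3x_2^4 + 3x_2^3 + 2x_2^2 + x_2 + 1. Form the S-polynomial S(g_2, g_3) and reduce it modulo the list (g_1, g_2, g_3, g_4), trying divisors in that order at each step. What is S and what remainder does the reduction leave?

lcm(LM(g_2), LM(g_3)) = x_1^2x_2.
S = (lcm/LT(g_2))·g_2 − (lcm/LT(g_3))·g_3 = -3x_1x_2^4 + 3x_1x_2^3 + x_1x_2 - 3x_2^2 - 2x_2 - 2.
Reduce S modulo (g_1, g_2, g_3, g_4) in that order:
  leading term x_1x_2^4: subtract (2x_2^3)·g_1 from -3x_1x_2^4 + 3x_1x_2^3 + x_1x_2 - 3x_2^2 - 2x_2 - 2 → 3x_1x_2^3 + x_1x_2 - x_2^5 + 2x_2^4 + 3x_2^3 - 3x_2^2 - 2x_2 - 2
  leading term x_1x_2^3: subtract (-2x_2^2)·g_1 from 3x_1x_2^3 + x_1x_2 - x_2^5 + 2x_2^4 + 3x_2^3 - 3x_2^2 - 2x_2 - 2 → x_1x_2 - x_2^5 + 3x_2^4 + x_2^3 + x_2^2 - 2x_2 - 2
  leading term x_1x_2: subtract (-3)·g_1 from x_1x_2 - x_2^5 + 3x_2^4 + x_2^3 + x_2^2 - 2x_2 - 2 → -x_2^5 + 3x_2^4 + x_2^3 - x_2^2 + 2x_2 - 3
  leading term x_2^5: subtract (-2x_2)·g_4 from -x_2^5 + 3x_2^4 + x_2^3 - x_2^2 + 2x_2 - 3 → 2x_2^4 - 2x_2^3 + x_2^2 - 3x_2 - 3
  leading term x_2^4: subtract (-3)·g_4 from 2x_2^4 - 2x_2^3 + x_2^2 - 3x_2 - 3 → 0
The remainder is 0, so this S-polynomial contributes no new basis element.

S(g_2, g_3) = -3x_1x_2^4 + 3x_1x_2^3 + x_1x_2 - 3x_2^2 - 2x_2 - 2; remainder on division = 0.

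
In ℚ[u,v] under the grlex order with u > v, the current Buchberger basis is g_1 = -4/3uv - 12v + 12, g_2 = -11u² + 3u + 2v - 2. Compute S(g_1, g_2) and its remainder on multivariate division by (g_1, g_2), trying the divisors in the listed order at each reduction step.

lcm(LM(g_1), LM(g_2)) = u²v.
S = (lcm/LT(g_1))·g_1 − (lcm/LT(g_2))·g_2 = 102/11uv + 2/11v² - 9u - 2/11v.
Reduce S modulo (g_1, g_2) in that order:
  leading term uv: subtract (-153/22)·g_1 from 102/11uv + 2/11v² - 9u - 2/11v → 2/11v² - 9u - 920/11v + 918/11
  leading term v²: no divisor's leading term divides it; move 2/11v² to the remainder.
  leading term u: no divisor's leading term divides it; move -9u to the remainder.
  leading term v: no divisor's leading term divides it; move -920/11v to the remainder.
  leading term 1: no divisor's leading term divides it; move 918/11 to the remainder.
The remainder 2/11v² - 9u - 920/11v + 918/11 is nonzero, so it would be added as the next basis element.

S(g_1, g_2) = 102/11uv + 2/11v² - 9u - 2/11v; remainder on division = 2/11v² - 9u - 920/11v + 918/11.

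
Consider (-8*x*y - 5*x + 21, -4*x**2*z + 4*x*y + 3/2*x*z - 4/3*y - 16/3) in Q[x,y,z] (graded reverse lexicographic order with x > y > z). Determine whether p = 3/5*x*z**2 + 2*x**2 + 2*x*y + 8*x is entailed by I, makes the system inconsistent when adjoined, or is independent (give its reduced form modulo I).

3/5*x*z**2 + 2*x**2 + 2*x*y + 8*x is independent of I; its normal form modulo I is 3/5*x*z**2 + 2*x**2 + 27/4*x + 21/4.

First compute the reduced Gröbner basis of I by Buchberger's algorithm.
f_1 = -8*x*y - 5*x + 21, LT = x*y.
f_2 = -4*x**2*z + 4*x*y + 3/2*x*z - 4/3*y - 16/3, LT = x**2*z.

S(f_1,f_2): lcm = x**2*y*z. S = x*y**2 + 5/8*x**2*z + 3/8*x*y*z - 1/3*y**2 - 21/8*x*z - 4/3*y.
  leading term x*y**2: subtract (-1/8*y)·f_1 from x*y**2 + 5/8*x**2*z + 3/8*x*y*z - 1/3*y**2 - 21/8*x*z - 4/3*y → 5/8*x**2*z + 3/8*x*y*z - 5/8*x*y - 1/3*y**2 - 21/8*x*z + 31/24*y
  leading term x**2*z: subtract (-5/32)·f_2 from 5/8*x**2*z + 3/8*x*y*z - 5/8*x*y - 1/3*y**2 - 21/8*x*z + 31/24*y → 3/8*x*y*z - 1/3*y**2 - 153/64*x*z + 13/12*y - 5/6
  leading term x*y*z: subtract (-3/64*z)·f_1 from 3/8*x*y*z - 1/3*y**2 - 153/64*x*z + 13/12*y - 5/6 → -1/3*y**2 - 21/8*x*z + 13/12*y + 63/64*z - 5/6
  leading term y**2: no divisor's leading term divides it; move -1/3*y**2 to the remainder.
  leading term x*z: no divisor's leading term divides it; move -21/8*x*z to the remainder.
  leading term y: no divisor's leading term divides it; move 13/12*y to the remainder.
  leading term z: no divisor's leading term divides it; move 63/64*z to the remainder.
  leading term 1: no divisor's leading term divides it; move -5/6 to the remainder.
  remainder -1/3*y**2 - 21/8*x*z + 13/12*y + 63/64*z - 5/6 ≠ 0; add h_3 = -1/3*y**2 - 21/8*x*z + 13/12*y + 63/64*z - 5/6 to the basis.

The other S-polynomials (S(f_1,h_3), S(f_2,h_3)) all reduce to 0 modulo the current basis, so we have a Gröbner basis.
Inter-reduce: drop elements whose leading term is divisible by another's, tail-reduce, and make monic.
Reduced Gröbner basis: {x**2*z - 3/8*x*z + 5/8*x + 1/3*y - 31/24, x*y + 5/8*x - 21/8, y**2 + 63/8*x*z - 13/4*y - 189/64*z + 5/2}.
Label its elements g_1 = x**2*z - 3/8*x*z + 5/8*x + 1/3*y - 31/24, g_2 = x*y + 5/8*x - 21/8, g_3 = y**2 + 63/8*x*z - 13/4*y - 189/64*z + 5/2.

Reduce p = 3/5*x*z**2 + 2*x**2 + 2*x*y + 8*x modulo G:
  leading term x*z**2: no divisor's leading term divides it; move 3/5*x*z**2 to the remainder.
  leading term x**2: no divisor's leading term divides it; move 2*x**2 to the remainder.
  leading term x*y: subtract (2)·g_2 from 2*x*y + 8*x → 27/4*x + 21/4
  leading term x: no divisor's leading term divides it; move 27/4*x to the remainder.
  leading term 1: no divisor's leading term divides it; move 21/4 to the remainder.
  normal form = 3/5*x*z**2 + 2*x**2 + 27/4*x + 21/4.
The normal form is nonzero, so p ∉ I. Since p minus its normal form lies in I, I + (p) = I + (r) where r = 3/5*x*z**2 + 2*x**2 + 27/4*x + 21/4; decide whether this ideal is the whole ring.
Run Buchberger on G together with r (pairs among the g_i already reduce to 0 since G is a Gröbner basis):
g_1 = x**2*z - 3/8*x*z + 5/8*x + 1/3*y - 31/24, LT = x**2*z.
g_2 = x*y + 5/8*x - 21/8, LT = x*y.
g_3 = y**2 + 63/8*x*z - 13/4*y - 189/64*z + 5/2, LT = y**2.
r = 3/5*x*z**2 + 2*x**2 + 27/4*x + 21/4, LT = x*z**2.

S(g_1,r): lcm = x**2*z**2. S = -10/3*x**3 - 3/8*x*z**2 - 45/4*x**2 + 5/8*x*z + 1/3*y*z - 35/4*x - 31/24*z.
  leading term x**3: no divisor's leading term divides it; move -10/3*x**3 to the remainder.
  leading term x*z**2: subtract (-5/8)·r from -3/8*x*z**2 - 45/4*x**2 + 5/8*x*z + 1/3*y*z - 35/4*x - 31/24*z → -10*x**2 + 5/8*x*z + 1/3*y*z - 145/32*x - 31/24*z + 105/32
  leading term x**2: no divisor's leading term divides it; move -10*x**2 to the remainder.
  leading term x*z: no divisor's leading term divides it; move 5/8*x*z to the remainder.
  leading term y*z: no divisor's leading term divides it; move 1/3*y*z to the remainder.
  leading term x: no divisor's leading term divides it; move -145/32*x to the remainder.
  leading term z: no divisor's leading term divides it; move -31/24*z to the remainder.
  leading term 1: no divisor's leading term divides it; move 105/32 to the remainder.
  remainder -10/3*x**3 - 10*x**2 + 5/8*x*z + 1/3*y*z - 145/32*x - 31/24*z + 105/32 ≠ 0; add m_5 = -10/3*x**3 - 10*x**2 + 5/8*x*z + 1/3*y*z - 145/32*x - 31/24*z + 105/32 to the basis.

S(g_2,r): lcm = x*y*z**2. S = -10/3*x**2*y + 5/8*x*z**2 - 45/4*x*y - 21/8*z**2 - 35/4*y.
  leading term x**2*y: subtract (-10/3*x)·g_2 from -10/3*x**2*y + 5/8*x*z**2 - 45/4*x*y - 21/8*z**2 - 35/4*y → 5/8*x*z**2 + 25/12*x**2 - 45/4*x*y - 21/8*z**2 - 35/4*x - 35/4*y
  leading term x*z**2: subtract (25/24)·r from 5/8*x*z**2 + 25/12*x**2 - 45/4*x*y - 21/8*z**2 - 35/4*x - 35/4*y → -45/4*x*y - 21/8*z**2 - 505/32*x - 35/4*y - 175/32
  leading term x*y: subtract (-45/4)·g_2 from -45/4*x*y - 21/8*z**2 - 505/32*x - 35/4*y - 175/32 → -21/8*z**2 - 35/4*x - 35/4*y - 35
  leading term z**2: no divisor's leading term divides it; move -21/8*z**2 to the remainder.
  leading term x: no divisor's leading term divides it; move -35/4*x to the remainder.
  leading term y: no divisor's leading term divides it; move -35/4*y to the remainder.
  leading term 1: no divisor's leading term divides it; move -35 to the remainder.
  remainder -21/8*z**2 - 35/4*x - 35/4*y - 35 ≠ 0; add m_6 = -21/8*z**2 - 35/4*x - 35/4*y - 35 to the basis.

The other S-polynomials (S(g_1,g_2), S(g_1,g_3), S(g_2,g_3), S(g_3,r), S(g_1,m_5), S(g_2,m_5), S(g_3,m_5), S(r,m_5), S(g_1,m_6), S(g_2,m_6), S(g_3,m_6), S(r,m_6), S(m_5,m_6)) all reduce to 0 modulo the current basis, so we have a Gröbner basis.
Inter-reduce: drop elements whose leading term is divisible by another's, tail-reduce, and make monic.
Reduced Gröbner basis: {x**3 + 3*x**2 - 3/16*x*z - 1/10*y*z + 87/64*x + 31/80*z - 63/64, x**2*z - 3/8*x*z + 5/8*x + 1/3*y - 31/24, x*y + 5/8*x - 21/8, y**2 + 63/8*x*z - 13/4*y - 189/64*z + 5/2, z**2 + 10/3*x + 10/3*y + 40/3}.
The reduced Gröbner basis of I + (p) is {x**3 + 3*x**2 - 3/16*x*z - 1/10*y*z + 87/64*x + 31/80*z - 63/64, x**2*z - 3/8*x*z + 5/8*x + 1/3*y - 31/24, x*y + 5/8*x - 21/8, y**2 + 63/8*x*z - 13/4*y - 189/64*z + 5/2, z**2 + 10/3*x + 10/3*y + 40/3} ≠ {1}, a proper ideal, so the enlarged system stays consistent: p is independent of I, with normal form 3/5*x*z**2 + 2*x**2 + 27/4*x + 21/4.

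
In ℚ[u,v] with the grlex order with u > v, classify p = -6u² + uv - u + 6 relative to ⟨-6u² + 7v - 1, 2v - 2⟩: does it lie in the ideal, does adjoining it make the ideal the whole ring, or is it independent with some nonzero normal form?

-6u² + uv - u + 6 lies in I (it reduces to 0).

First compute the reduced Gröbner basis of I by Buchberger's algorithm.
f_1 = -6u² + 7v - 1, LT = u².
f_2 = 2v - 2, LT = v.

The S-polynomials (S(f_1,f_2)) all reduce to 0 modulo the current basis, so we have a Gröbner basis.
Inter-reduce: drop elements whose leading term is divisible by another's, tail-reduce, and make monic.
Reduced Gröbner basis: {u² - 1, v - 1}.
Label its elements g_1 = u² - 1, g_2 = v - 1.

Reduce p = -6u² + uv - u + 6 modulo G:
  leading term u²: subtract (-6)·g_1 from -6u² + uv - u + 6 → uv - u
  leading term uv: subtract (u)·g_2 from uv - u → 0
  normal form = 0.
Since the normal form is 0, p ∈ I.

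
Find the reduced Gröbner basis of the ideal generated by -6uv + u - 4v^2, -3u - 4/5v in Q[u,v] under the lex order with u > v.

Buchberger's algorithm terminates because the ascending chain of leading-term ideals stabilizes.

f_1 = -6uv + u - 4v^2, LT = uv.
f_2 = -3u - 4/5v, LT = u.

S(f_1,f_2): lcm = uv. S = -1/6u + 2/5v^2.
  leading term u: subtract (1/18)·f_2 from -1/6u + 2/5v^2 → 2/5v^2 + 2/45v
  leading term v^2: no divisor's leading term divides it; move 2/5v^2 to the remainder.
  leading term v: no divisor's leading term divides it; move 2/45v to the remainder.
  remainder 2/5v^2 + 2/45v ≠ 0; add g_3 = 2/5v^2 + 2/45v to the basis.

The other S-polynomials (S(f_1,g_3), S(f_2,g_3)) all reduce to 0 modulo the current basis, so we have a Gröbner basis.
Inter-reduce: drop elements whose leading term is divisible by another's, tail-reduce, and make monic.

G = {u + 4/15v, v^2 + 1/9v}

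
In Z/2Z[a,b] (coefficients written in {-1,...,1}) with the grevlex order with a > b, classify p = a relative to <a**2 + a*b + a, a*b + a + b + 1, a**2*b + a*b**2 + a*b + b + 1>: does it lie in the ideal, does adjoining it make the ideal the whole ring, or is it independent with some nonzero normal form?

First compute the reduced Gröbner basis of I by Buchberger's algorithm.
f_1 = a**2 + a*b + a, LT = a**2.
f_2 = a*b + a + b + 1, LT = a*b.
f_3 = a**2*b + a*b**2 + a*b + b + 1, LT = a**2*b.

S(f_1,f_2): lcm = a**2*b. S = a*b**2 + a**2 + a.
  leading term a*b**2: subtract (b)·f_2 from a*b**2 + a**2 + a → a**2 + a*b + b**2 + a + b
  leading term a**2: subtract (1)·f_1 from a**2 + a*b + b**2 + a + b → b**2 + b
  leading term b**2: no divisor's leading term divides it; move b**2 to the remainder.
  leading term b: no divisor's leading term divides it; move b to the remainder.
  remainder b**2 + b ≠ 0; add h_4 = b**2 + b to the basis.

S(f_1,f_3): lcm = a**2*b. S = b + 1.
  leading term b: no divisor's leading term divides it; move b to the remainder.
  leading term 1: no divisor's leading term divides it; move 1 to the remainder.
  remainder b + 1 ≠ 0; add h_5 = b + 1 to the basis.

S(f_2,f_3): lcm = a**2*b. S = a*b**2 + a**2 + a + b + 1.
  leading term a*b**2: subtract (b)·f_2 from a*b**2 + a**2 + a + b + 1 → a**2 + a*b + b**2 + a + 1
  leading term a**2: subtract (1)·f_1 from a**2 + a*b + b**2 + a + 1 → b**2 + 1
  leading term b**2: subtract (1)·h_4 from b**2 + 1 → b + 1
  leading term b: subtract (1)·h_5 from b + 1 → 0
  remainder 0.

S(f_1,h_4): leading monomials are coprime, so the S-polynomial reduces to 0 (Buchberger's first criterion).
S(f_2,h_4): lcm = a*b**2. S = b**2 + b.
  leading term b**2: subtract (1)·h_4 from b**2 + b → 0
  remainder 0.

S(f_3,h_4): lcm = a**2*b**2. S = a*b**3 + a**2*b + a*b**2 + b**2 + b.
  leading term a*b**3: subtract (b**2)·f_2 from a*b**3 + a**2*b + a*b**2 + b**2 + b → a**2*b + b**3 + b
  leading term a**2*b: subtract (b)·f_1 from a**2*b + b**3 + b → a*b**2 + b**3 + a*b + b
  leading term a*b**2: subtract (b)·f_2 from a*b**2 + b**3 + a*b + b → b**3 + b**2
  leading term b**3: subtract (b)·h_4 from b**3 + b**2 → 0
  remainder 0.

S(f_1,h_5): leading monomials are coprime, so the S-polynomial reduces to 0 (Buchberger's first criterion).
S(f_2,h_5): lcm = a*b. S = b + 1.
  leading term b: subtract (1)·h_5 from b + 1 → 0
  remainder 0.

S(f_3,h_5): lcm = a**2*b. S = a*b**2 + a**2 + a*b + b + 1.
  leading term a*b**2: subtract (b)·f_2 from a*b**2 + a**2 + a*b + b + 1 → a**2 + b**2 + 1
  leading term a**2: subtract (1)·f_1 from a**2 + b**2 + 1 → a*b + b**2 + a + 1
  leading term a*b: subtract (1)·f_2 from a*b + b**2 + a + 1 → b**2 + b
  leading term b**2: subtract (1)·h_4 from b**2 + b → 0
  remainder 0.

S(h_4,h_5): lcm = b**2. S = 0.
  remainder 0.

Every S-polynomial of the final basis reduces to 0, so we have a Gröbner basis.
Inter-reduce: drop elements whose leading term is divisible by another's, tail-reduce, and make monic.
Reduced Gröbner basis: {a**2, b + 1}.
Label its elements g_1 = a**2, g_2 = b + 1.

Reduce p = a modulo G:
  leading term a: no divisor's leading term divides it; move a to the remainder.
  normal form = a.
The normal form is nonzero, so p ∉ I. Since p minus its normal form lies in I, I + (p) = I + (r) where r = a; decide whether this ideal is the whole ring.
Run Buchberger on G together with r (pairs among the g_i already reduce to 0 since G is a Gröbner basis):
g_1 = a**2, LT = a**2.
g_2 = b + 1, LT = b.
r = a, LT = a.

S(g_1,g_2): leading monomials are coprime, so the S-polynomial reduces to 0 (Buchberger's first criterion).
S(g_1,r): lcm = a**2. S = 0.
  remainder 0.

S(g_2,r): leading monomials are coprime, so the S-polynomial reduces to 0 (Buchberger's first criterion).
Every S-polynomial of the final basis reduces to 0, so we have a Gröbner basis.
Inter-reduce: drop elements whose leading term is divisible by another's, tail-reduce, and make monic.
Reduced Gröbner basis: {a, b + 1}.
The reduced Gröbner basis of I + (p) is {a, b + 1} ≠ {1}, a proper ideal, so the enlarged system stays consistent: p is independent of I, with normal form a.

a is independent of I; its normal form modulo I is a.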